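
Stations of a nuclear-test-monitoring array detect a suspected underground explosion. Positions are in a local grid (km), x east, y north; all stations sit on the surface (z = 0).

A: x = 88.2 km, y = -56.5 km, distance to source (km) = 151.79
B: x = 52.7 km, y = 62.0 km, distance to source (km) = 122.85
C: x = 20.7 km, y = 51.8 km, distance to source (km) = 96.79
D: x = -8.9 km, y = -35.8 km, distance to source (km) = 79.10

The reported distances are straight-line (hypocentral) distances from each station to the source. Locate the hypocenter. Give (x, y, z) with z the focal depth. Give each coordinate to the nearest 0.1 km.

Each station gives a sphere (x−x_i)² + (y−y_i)² + z² = d_i² (stations at z=0).
Subtracting the A sphere from B and C: z² cancels, leaving linear equations in x and y:
-71.0 x + 237.0 y = 3597.88
-135.0 x + 216.6 y = 5812.14
Solving: x ≈ -35.999, y ≈ 4.396 km (keep extra digits for the depth step; rounded: -36.0, 4.4).
Then from the A sphere: z² = 151.79² − (x − 88.2)² − (y + 56.5)² with x = -35.999, y = 4.396, so z ≈ 62.502 ≈ 62.5 km.

x ≈ -36.0 km, y ≈ 4.4 km, depth ≈ 62.5 km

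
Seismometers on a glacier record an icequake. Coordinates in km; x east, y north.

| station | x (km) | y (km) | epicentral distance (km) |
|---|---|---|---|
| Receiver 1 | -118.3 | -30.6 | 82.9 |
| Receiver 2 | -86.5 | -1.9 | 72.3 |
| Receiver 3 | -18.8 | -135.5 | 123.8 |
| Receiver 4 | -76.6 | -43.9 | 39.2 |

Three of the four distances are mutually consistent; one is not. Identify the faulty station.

Solve using three stations at a time. Using Receiver 1, Receiver 2, Receiver 4 (subtract circle equations pairwise → linear system) gives (x, y) ≈ (-39.8, -57.0).
Distances from that point to each station vs reported:
  Receiver 1: calculated 82.8 vs reported 82.9 → residual 0.1 km
  Receiver 2: calculated 72.2 vs reported 72.3 → residual 0.1 km
  Receiver 3: calculated 81.3 vs reported 123.8 → residual 42.5 km
  Receiver 4: calculated 39.1 vs reported 39.2 → residual 0.1 km
Receiver 1, Receiver 2, Receiver 4 are mutually consistent (residuals ≈ 0); Receiver 3 is off by 42.5 km.

Receiver 3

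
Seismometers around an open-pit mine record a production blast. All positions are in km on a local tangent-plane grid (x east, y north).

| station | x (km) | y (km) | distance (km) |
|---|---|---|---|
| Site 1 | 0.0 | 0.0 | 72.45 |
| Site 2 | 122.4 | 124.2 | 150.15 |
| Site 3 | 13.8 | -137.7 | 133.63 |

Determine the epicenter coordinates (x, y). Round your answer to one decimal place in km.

Circle about each station: x² + y² = 72.45²; (x − 122.4)² + (y − 124.2)² = 150.15²; (x − 13.8)² + (y + 137.7)² = 133.63².
Subtracting the Site 1 equation from the Site 2 and Site 3 equations removes the quadratic terms:
244.8 x + 248.4 y = 13111.38
27.6 x − 275.4 y = 6543.76
Solving the 2×2 system: x ≈ 70.5, y ≈ -16.7 km.

x ≈ 70.5 km, y ≈ -16.7 km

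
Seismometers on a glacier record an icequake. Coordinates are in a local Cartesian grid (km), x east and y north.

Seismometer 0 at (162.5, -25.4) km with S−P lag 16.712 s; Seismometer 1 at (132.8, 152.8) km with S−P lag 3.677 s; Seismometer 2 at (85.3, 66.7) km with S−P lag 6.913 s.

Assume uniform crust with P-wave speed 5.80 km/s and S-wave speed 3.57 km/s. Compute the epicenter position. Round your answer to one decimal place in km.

Distance from S−P lag: d = Δt · v_P v_S / (v_P − v_S) = Δt · (5.80·3.57)/(5.80−3.57) ≈ 9.2852·Δt.
So d_Seismometer 0 = 155.17, d_Seismometer 1 = 34.14, d_Seismometer 2 = 64.19 km.
Circle about each station: (x − 162.5)² + (y + 25.4)² = 155.17²; (x − 132.8)² + (y − 152.8)² = 34.14²; (x − 85.3)² + (y − 66.7)² = 64.19².
Subtracting the Seismometer 0 equation from the Seismometer 1 and Seismometer 2 equations removes the quadratic terms:
-59.4 x + 356.4 y = 36844.46
-154.4 x + 184.2 y = 4630.94
Solving the 2×2 system: x ≈ 116.5, y ≈ 122.8 km.

(116.5, 122.8)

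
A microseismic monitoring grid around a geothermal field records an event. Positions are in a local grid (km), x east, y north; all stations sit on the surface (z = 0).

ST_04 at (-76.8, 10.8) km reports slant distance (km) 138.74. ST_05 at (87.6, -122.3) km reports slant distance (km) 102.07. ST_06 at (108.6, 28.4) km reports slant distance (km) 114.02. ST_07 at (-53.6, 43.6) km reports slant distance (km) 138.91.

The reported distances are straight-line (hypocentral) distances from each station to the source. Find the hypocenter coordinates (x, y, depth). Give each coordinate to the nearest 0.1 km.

x ≈ 39.1 km, y ≈ -47.3 km, depth ≈ 49.4 km

Each station gives a sphere (x−x_i)² + (y−y_i)² + z² = d_i² (stations at z=0).
Subtracting the ST_04 sphere from ST_05 and ST_06: z² cancels, leaving linear equations in x and y:
328.8 x − 266.2 y = 25446.67
370.8 x + 35.2 y = 12833.87
Solving: x ≈ 39.101, y ≈ -47.296 km (keep extra digits for the depth step; rounded: 39.1, -47.3).
Then from the ST_04 sphere: z² = 138.74² − (x + 76.8)² − (y − 10.8)² with x = 39.101, y = -47.296, so z ≈ 49.402 ≈ 49.4 km.
Check against ST_07 (with the unrounded solution): distance 138.91 ≈ 138.91 km. ✓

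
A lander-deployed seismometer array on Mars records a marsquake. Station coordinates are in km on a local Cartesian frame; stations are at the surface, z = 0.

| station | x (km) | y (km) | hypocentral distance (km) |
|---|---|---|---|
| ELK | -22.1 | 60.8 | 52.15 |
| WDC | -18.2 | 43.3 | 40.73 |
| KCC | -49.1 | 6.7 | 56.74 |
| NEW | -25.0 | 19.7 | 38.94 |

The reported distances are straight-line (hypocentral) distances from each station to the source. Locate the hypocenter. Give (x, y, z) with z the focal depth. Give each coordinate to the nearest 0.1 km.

Each station gives a sphere (x−x_i)² + (y−y_i)² + z² = d_i² (stations at z=0).
Subtracting the ELK sphere from WDC and KCC: z² cancels, leaving linear equations in x and y:
7.8 x − 35.0 y = -918.23
-54.0 x − 108.2 y = -2229.16
Solving: x ≈ -7.803, y ≈ 24.496 km (keep extra digits for the depth step; rounded: -7.8, 24.5).
Then from the ELK sphere: z² = 52.15² − (x + 22.1)² − (y − 60.8)² with x = -7.803, y = 24.496, so z ≈ 34.601 ≈ 34.6 km.

(-7.8, 24.5, 34.6)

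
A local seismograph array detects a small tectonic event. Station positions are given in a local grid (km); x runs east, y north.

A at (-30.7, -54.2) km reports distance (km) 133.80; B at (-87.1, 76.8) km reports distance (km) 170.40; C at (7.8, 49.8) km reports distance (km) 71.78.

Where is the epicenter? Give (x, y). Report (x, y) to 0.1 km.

Circle about each station: (x + 30.7)² + (y + 54.2)² = 133.80²; (x + 87.1)² + (y − 76.8)² = 170.40²; (x − 7.8)² + (y − 49.8)² = 71.78².
Subtracting pairs of circle equations eliminates x²+y² and gives linear equations (the radical axes):
-112.8 x + 262.0 y = -1529.20
77.0 x + 208.0 y = 11410.82
Solving the 2×2 system: x ≈ 75.8, y ≈ 26.8 km.

75.8 km east, 26.8 km north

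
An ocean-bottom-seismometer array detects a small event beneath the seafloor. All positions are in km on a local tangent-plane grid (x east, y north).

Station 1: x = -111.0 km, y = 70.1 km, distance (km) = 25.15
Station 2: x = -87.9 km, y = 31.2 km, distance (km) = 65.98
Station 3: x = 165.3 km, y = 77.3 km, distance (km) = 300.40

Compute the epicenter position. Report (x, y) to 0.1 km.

-135.1 km east, 77.3 km north

Circle about each station: (x + 111.0)² + (y − 70.1)² = 25.15²; (x + 87.9)² + (y − 31.2)² = 65.98²; (x − 165.3)² + (y − 77.3)² = 300.40².
Subtracting the Station 1 equation from the Station 2 and Station 3 equations removes the quadratic terms:
46.2 x − 77.8 y = -12256.00
552.6 x + 14.4 y = -73543.27
Solving the 2×2 system: x ≈ -135.1, y ≈ 77.3 km.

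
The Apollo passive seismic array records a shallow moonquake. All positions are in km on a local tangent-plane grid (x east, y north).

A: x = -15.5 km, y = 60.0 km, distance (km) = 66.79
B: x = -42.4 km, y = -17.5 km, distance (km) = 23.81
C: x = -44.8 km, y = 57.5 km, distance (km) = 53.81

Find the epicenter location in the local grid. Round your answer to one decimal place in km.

(-52.2, 4.2)

Circle about each station: (x + 15.5)² + (y − 60.0)² = 66.79²; (x + 42.4)² + (y + 17.5)² = 23.81²; (x + 44.8)² + (y − 57.5)² = 53.81².
Subtracting the A equation from the B and C equations removes the quadratic terms:
-53.8 x − 155.0 y = 2157.75
-58.6 x − 5.0 y = 3038.43
Solving the 2×2 system: x ≈ -52.2, y ≈ 4.2 km.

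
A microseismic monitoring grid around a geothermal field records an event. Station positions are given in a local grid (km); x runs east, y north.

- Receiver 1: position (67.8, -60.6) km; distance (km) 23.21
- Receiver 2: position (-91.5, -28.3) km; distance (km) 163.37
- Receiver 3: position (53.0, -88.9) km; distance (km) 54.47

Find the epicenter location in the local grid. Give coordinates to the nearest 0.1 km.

Circle about each station: (x − 67.8)² + (y + 60.6)² = 23.21²; (x + 91.5)² + (y + 28.3)² = 163.37²; (x − 53.0)² + (y + 88.9)² = 54.47².
Subtracting pairs of circle equations eliminates x²+y² and gives linear equations (the radical axes):
-318.6 x + 64.6 y = -25247.11
-29.6 x − 56.6 y = 14.73
Solving the 2×2 system: x ≈ 71.6, y ≈ -37.7 km.
Check against Receiver 1 (with the unrounded x, y): √((x − 67.8)²+(y + 60.6)²) = 23.21 ≈ 23.21 km. ✓

(71.6, -37.7)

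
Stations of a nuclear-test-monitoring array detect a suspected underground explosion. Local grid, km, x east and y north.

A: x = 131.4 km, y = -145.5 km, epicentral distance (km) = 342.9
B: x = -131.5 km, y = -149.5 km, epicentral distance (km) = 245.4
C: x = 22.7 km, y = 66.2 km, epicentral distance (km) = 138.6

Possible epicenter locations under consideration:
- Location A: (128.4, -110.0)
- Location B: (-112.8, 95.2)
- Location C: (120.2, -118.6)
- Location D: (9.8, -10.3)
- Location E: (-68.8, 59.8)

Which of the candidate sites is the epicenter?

Location B

For each candidate, compare |candidate − station| to the reported distance:
Location A: residuals A 307.3, B 17.5, C 66.9 → max 307.3 km
Location B: residuals A 0.0, B 0.0, C 0.0 → max 0.0 km
Location C: residuals A 313.8, B 8.2, C 70.3 → max 313.8 km
Location D: residuals A 161.1, B 47.1, C 61.0 → max 161.1 km
Location E: residuals A 56.1, B 26.9, C 46.9 → max 56.1 km
Only Location B has all residuals ≈ 0.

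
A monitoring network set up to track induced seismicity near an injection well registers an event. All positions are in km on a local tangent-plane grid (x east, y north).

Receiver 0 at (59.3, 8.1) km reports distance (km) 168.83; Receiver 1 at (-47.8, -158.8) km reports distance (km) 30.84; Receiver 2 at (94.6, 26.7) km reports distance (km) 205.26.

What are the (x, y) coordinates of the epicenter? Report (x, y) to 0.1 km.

x ≈ -38.8 km, y ≈ -129.3 km

Circle about each station: (x − 59.3)² + (y − 8.1)² = 168.83²; (x + 47.8)² + (y + 158.8)² = 30.84²; (x − 94.6)² + (y − 26.7)² = 205.26².
Subtracting pairs of circle equations eliminates x²+y² and gives linear equations (the radical axes):
-214.2 x − 333.8 y = 51472.64
70.6 x + 37.2 y = -7548.15
Solving the 2×2 system: x ≈ -38.8, y ≈ -129.3 km.
Check against Receiver 0 (with the unrounded x, y): √((x − 59.3)²+(y − 8.1)²) = 168.83 ≈ 168.83 km. ✓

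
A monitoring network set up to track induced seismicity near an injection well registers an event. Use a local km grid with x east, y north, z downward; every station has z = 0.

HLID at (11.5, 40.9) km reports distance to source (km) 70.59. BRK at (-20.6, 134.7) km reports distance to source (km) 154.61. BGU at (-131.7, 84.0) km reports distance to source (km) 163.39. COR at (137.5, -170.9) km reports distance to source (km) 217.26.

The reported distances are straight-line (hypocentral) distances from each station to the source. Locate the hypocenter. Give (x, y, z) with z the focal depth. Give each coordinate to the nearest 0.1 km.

Each station gives a sphere (x−x_i)² + (y−y_i)² + z² = d_i² (stations at z=0).
Subtracting the HLID sphere from BRK and BGU: z² cancels, leaving linear equations in x and y:
-64.2 x + 187.6 y = -2157.91
-286.4 x + 86.2 y = 882.49
Solving: x ≈ -7.295, y ≈ -13.999 km (keep extra digits for the depth step; rounded: -7.3, -14.0).
Then from the HLID sphere: z² = 70.59² − (x − 11.5)² − (y − 40.9)² with x = -7.295, y = -13.999, so z ≈ 40.197 ≈ 40.2 km.

(-7.3, -14.0, 40.2)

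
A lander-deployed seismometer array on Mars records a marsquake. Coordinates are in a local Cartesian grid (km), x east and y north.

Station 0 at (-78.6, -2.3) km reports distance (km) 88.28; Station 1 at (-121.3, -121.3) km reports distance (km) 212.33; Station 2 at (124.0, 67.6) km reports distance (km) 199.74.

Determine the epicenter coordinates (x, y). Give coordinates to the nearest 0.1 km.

Circle about each station: (x + 78.6)² + (y + 2.3)² = 88.28²; (x + 121.3)² + (y + 121.3)² = 212.33²; (x − 124.0)² + (y − 67.6)² = 199.74².
Subtracting the Station 0 equation from the Station 1 and Station 2 equations removes the quadratic terms:
-85.4 x − 238.0 y = -14046.54
405.2 x + 139.8 y = -18340.20
Solving the 2×2 system: x ≈ -74.9, y ≈ 85.9 km.

(-74.9, 85.9)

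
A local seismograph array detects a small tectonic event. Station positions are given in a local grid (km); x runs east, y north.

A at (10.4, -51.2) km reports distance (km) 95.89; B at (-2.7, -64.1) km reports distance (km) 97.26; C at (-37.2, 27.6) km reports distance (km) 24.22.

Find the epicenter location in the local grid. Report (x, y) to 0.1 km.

Circle about each station: (x − 10.4)² + (y + 51.2)² = 95.89²; (x + 2.7)² + (y + 64.1)² = 97.26²; (x + 37.2)² + (y − 27.6)² = 24.22².
Subtracting pairs of circle equations eliminates x²+y² and gives linear equations (the radical axes):
-26.2 x − 25.8 y = 1121.88
-95.2 x + 157.6 y = 8024.28
Solving the 2×2 system: x ≈ -58.3, y ≈ 15.7 km.

(-58.3, 15.7)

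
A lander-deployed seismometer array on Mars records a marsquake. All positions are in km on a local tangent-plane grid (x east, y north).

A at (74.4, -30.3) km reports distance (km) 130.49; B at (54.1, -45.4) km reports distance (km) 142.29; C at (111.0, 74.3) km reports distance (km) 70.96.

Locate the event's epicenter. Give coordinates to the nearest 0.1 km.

x ≈ 43.6 km, y ≈ 96.5 km

Circle about each station: (x − 74.4)² + (y + 30.3)² = 130.49²; (x − 54.1)² + (y + 45.4)² = 142.29²; (x − 111.0)² + (y − 74.3)² = 70.96².
Subtracting the A equation from the B and C equations removes the quadratic terms:
-40.6 x − 30.2 y = -4684.28
73.2 x + 209.2 y = 23380.36
Solving the 2×2 system: x ≈ 43.6, y ≈ 96.5 km.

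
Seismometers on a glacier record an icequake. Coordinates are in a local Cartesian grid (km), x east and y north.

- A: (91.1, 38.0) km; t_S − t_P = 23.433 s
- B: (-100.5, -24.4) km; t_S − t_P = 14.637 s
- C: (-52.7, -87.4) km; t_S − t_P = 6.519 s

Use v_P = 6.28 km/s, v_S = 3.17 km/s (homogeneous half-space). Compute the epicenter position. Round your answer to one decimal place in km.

(-16.7, -66.3)

Distance from S−P lag: d = Δt · v_P v_S / (v_P − v_S) = Δt · (6.28·3.17)/(6.28−3.17) ≈ 6.4012·Δt.
So d_A = 150.00, d_B = 93.69, d_C = 41.73 km.
Circle about each station: (x − 91.1)² + (y − 38.0)² = 150.00²; (x + 100.5)² + (y + 24.4)² = 93.69²; (x + 52.7)² + (y + 87.4)² = 41.73².
Subtracting the A equation from the B and C equations removes the quadratic terms:
-383.2 x − 124.8 y = 14674.58
-287.6 x − 250.8 y = 21431.45
Solving the 2×2 system: x ≈ -16.7, y ≈ -66.3 km.
Check against A (with the unrounded x, y): √((x − 91.1)²+(y − 38.0)²) = 150.00 ≈ 150.00 km. ✓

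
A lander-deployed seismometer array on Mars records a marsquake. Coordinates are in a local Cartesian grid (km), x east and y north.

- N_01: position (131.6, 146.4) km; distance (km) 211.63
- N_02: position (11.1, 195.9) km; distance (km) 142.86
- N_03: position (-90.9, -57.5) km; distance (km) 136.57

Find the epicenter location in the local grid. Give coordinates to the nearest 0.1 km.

(-68.4, 77.2)

Circle about each station: (x − 131.6)² + (y − 146.4)² = 211.63²; (x − 11.1)² + (y − 195.9)² = 142.86²; (x + 90.9)² + (y + 57.5)² = 136.57².
Subtracting pairs of circle equations eliminates x²+y² and gives linear equations (the radical axes):
-241.0 x + 99.0 y = 24126.78
-445.0 x − 407.8 y = -1046.57
Solving the 2×2 system: x ≈ -68.4, y ≈ 77.2 km.
Check against N_01 (with the unrounded x, y): √((x − 131.6)²+(y − 146.4)²) = 211.63 ≈ 211.63 km. ✓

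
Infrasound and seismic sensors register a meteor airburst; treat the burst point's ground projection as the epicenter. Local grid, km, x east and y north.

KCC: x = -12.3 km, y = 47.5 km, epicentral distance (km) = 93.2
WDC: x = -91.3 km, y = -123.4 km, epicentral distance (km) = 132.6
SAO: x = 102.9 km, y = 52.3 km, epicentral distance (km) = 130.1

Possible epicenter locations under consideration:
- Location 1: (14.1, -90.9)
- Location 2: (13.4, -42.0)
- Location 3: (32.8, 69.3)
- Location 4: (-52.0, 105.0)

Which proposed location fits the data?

Location 2

For each candidate, compare |candidate − station| to the reported distance:
Location 1: residuals KCC 47.7, WDC 22.3, SAO 38.4 → max 47.7 km
Location 2: residuals KCC 0.1, WDC 0.0, SAO 0.1 → max 0.1 km
Location 3: residuals KCC 43.1, WDC 96.6, SAO 58.0 → max 96.6 km
Location 4: residuals KCC 23.3, WDC 99.2, SAO 33.5 → max 99.2 km
Only Location 2 has all residuals ≈ 0.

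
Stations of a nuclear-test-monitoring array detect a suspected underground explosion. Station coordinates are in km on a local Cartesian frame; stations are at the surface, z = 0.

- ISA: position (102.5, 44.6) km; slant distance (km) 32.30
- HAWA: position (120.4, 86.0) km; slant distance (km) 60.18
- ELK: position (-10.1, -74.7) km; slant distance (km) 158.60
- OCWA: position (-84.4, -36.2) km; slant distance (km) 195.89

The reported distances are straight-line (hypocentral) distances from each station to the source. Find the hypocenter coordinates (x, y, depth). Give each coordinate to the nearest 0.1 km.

Each station gives a sphere (x−x_i)² + (y−y_i)² + z² = d_i² (stations at z=0).
Subtracting the ISA sphere from HAWA and ELK: z² cancels, leaving linear equations in x and y:
35.8 x + 82.8 y = 6818.41
-225.2 x − 238.6 y = -30923.98
Solving: x ≈ 92.396, y ≈ 42.399 km (keep extra digits for the depth step; rounded: 92.4, 42.4).
Then from the ISA sphere: z² = 32.30² − (x − 102.5)² − (y − 44.6)² with x = 92.396, y = 42.399, so z ≈ 30.600 ≈ 30.6 km.
Check against OCWA (with the unrounded solution): distance 195.89 ≈ 195.89 km. ✓

x ≈ 92.4 km, y ≈ 42.4 km, depth ≈ 30.6 km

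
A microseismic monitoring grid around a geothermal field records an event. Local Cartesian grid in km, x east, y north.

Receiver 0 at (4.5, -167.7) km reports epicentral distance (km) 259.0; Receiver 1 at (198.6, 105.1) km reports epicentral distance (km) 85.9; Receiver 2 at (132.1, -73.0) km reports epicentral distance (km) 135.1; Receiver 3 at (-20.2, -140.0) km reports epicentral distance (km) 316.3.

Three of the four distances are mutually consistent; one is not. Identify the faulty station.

Solve using three stations at a time. Using Receiver 0, Receiver 1, Receiver 2 (subtract circle equations pairwise → linear system) gives (x, y) ≈ (124.4, 61.9).
Distances from that point to each station vs reported:
  Receiver 0: calculated 259.0 vs reported 259.0 → residual 0.0 km
  Receiver 1: calculated 85.9 vs reported 85.9 → residual 0.0 km
  Receiver 2: calculated 135.1 vs reported 135.1 → residual 0.0 km
  Receiver 3: calculated 248.3 vs reported 316.3 → residual 68.0 km
Receiver 0, Receiver 1, Receiver 2 are mutually consistent (residuals ≈ 0); Receiver 3 is off by 68.0 km.

Receiver 3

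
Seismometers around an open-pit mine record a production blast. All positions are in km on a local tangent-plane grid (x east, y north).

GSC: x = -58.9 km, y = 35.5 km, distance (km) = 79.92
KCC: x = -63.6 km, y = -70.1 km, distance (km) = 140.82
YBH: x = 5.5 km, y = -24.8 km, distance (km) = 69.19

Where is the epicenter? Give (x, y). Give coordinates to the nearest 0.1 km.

Circle about each station: (x + 58.9)² + (y − 35.5)² = 79.92²; (x + 63.6)² + (y + 70.1)² = 140.82²; (x − 5.5)² + (y + 24.8)² = 69.19².
Subtracting the GSC equation from the KCC and YBH equations removes the quadratic terms:
-9.4 x − 211.2 y = -9213.56
128.8 x − 120.6 y = -2484.22
Solving the 2×2 system: x ≈ 20.7, y ≈ 42.7 km.

x ≈ 20.7 km, y ≈ 42.7 km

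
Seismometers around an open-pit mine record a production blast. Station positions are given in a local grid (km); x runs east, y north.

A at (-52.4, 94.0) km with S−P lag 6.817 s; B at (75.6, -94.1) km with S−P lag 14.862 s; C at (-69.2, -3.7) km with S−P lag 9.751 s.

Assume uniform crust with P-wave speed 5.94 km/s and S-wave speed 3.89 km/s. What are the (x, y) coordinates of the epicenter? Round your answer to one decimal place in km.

Distance from S−P lag: d = Δt · v_P v_S / (v_P − v_S) = Δt · (5.94·3.89)/(5.94−3.89) ≈ 11.2715·Δt.
So d_A = 76.84, d_B = 167.52, d_C = 109.91 km.
Circle about each station: (x + 52.4)² + (y − 94.0)² = 76.84²; (x − 75.6)² + (y + 94.1)² = 167.52²; (x + 69.2)² + (y + 3.7)² = 109.91².
Subtracting pairs of circle equations eliminates x²+y² and gives linear equations (the radical axes):
256.0 x − 376.2 y = -19170.15
-33.6 x − 195.4 y = -12955.25
Solving the 2×2 system: x ≈ 18.0, y ≈ 63.2 km.

(18.0, 63.2)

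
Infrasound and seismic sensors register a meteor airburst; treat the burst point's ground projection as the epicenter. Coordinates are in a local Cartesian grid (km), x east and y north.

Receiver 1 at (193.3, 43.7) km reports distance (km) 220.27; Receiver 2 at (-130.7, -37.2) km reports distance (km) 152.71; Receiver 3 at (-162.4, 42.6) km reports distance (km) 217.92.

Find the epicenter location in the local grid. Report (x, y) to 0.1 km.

Circle about each station: (x − 193.3)² + (y − 43.7)² = 220.27²; (x + 130.7)² + (y + 37.2)² = 152.71²; (x + 162.4)² + (y − 42.6)² = 217.92².
Subtracting the Receiver 1 equation from the Receiver 2 and Receiver 3 equations removes the quadratic terms:
-648.0 x − 161.8 y = 4390.28
-711.4 x − 2.2 y = -10056.31
Solving the 2×2 system: x ≈ 14.4, y ≈ -84.8 km.
Check against Receiver 1 (with the unrounded x, y): √((x − 193.3)²+(y − 43.7)²) = 220.27 ≈ 220.27 km. ✓

x ≈ 14.4 km, y ≈ -84.8 km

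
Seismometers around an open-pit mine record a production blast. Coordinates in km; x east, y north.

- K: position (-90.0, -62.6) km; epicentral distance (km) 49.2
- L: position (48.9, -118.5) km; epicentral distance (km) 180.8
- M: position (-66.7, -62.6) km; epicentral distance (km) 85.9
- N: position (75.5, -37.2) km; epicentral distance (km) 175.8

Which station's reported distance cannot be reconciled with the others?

Solve using three stations at a time. Using K, L, N (subtract circle equations pairwise → linear system) gives (x, y) ≈ (-98.8, -14.2).
Distances from that point to each station vs reported:
  K: calculated 49.2 vs reported 49.2 → residual 0.0 km
  L: calculated 180.8 vs reported 180.8 → residual 0.0 km
  M: calculated 58.1 vs reported 85.9 → residual 27.8 km
  N: calculated 175.8 vs reported 175.8 → residual 0.0 km
K, L, N are mutually consistent (residuals ≈ 0); M is off by 27.8 km.

M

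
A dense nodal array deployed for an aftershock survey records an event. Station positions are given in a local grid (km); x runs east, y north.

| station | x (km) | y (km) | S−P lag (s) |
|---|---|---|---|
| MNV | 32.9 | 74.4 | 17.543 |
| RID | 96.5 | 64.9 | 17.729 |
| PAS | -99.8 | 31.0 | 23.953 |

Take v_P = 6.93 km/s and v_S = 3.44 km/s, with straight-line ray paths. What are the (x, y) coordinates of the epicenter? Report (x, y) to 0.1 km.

Distance from S−P lag: d = Δt · v_P v_S / (v_P − v_S) = Δt · (6.93·3.44)/(6.93−3.44) ≈ 6.8307·Δt.
So d_MNV = 119.83, d_RID = 121.10, d_PAS = 163.62 km.
Circle about each station: (x − 32.9)² + (y − 74.4)² = 119.83²; (x − 96.5)² + (y − 64.9)² = 121.10²; (x + 99.8)² + (y − 31.0)² = 163.62².
Subtracting pairs of circle equations eliminates x²+y² and gives linear equations (the radical axes):
127.2 x − 19.0 y = 6600.51
-265.4 x − 86.8 y = -8109.01
Solving the 2×2 system: x ≈ 45.2, y ≈ -44.8 km.
Check against MNV (with the unrounded x, y): √((x − 32.9)²+(y − 74.4)²) = 119.82 ≈ 119.83 km. ✓

x ≈ 45.2 km, y ≈ -44.8 km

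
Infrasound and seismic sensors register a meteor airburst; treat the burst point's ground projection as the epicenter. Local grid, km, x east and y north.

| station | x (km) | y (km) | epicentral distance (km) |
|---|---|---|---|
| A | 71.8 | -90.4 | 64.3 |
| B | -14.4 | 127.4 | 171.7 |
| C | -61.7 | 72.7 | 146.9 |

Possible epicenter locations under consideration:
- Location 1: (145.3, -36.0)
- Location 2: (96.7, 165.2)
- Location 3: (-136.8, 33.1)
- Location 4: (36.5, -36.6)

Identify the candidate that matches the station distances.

For each candidate, compare |candidate − station| to the reported distance:
Location 1: residuals A 27.1, B 56.8, C 86.9 → max 86.9 km
Location 2: residuals A 192.5, B 54.3, C 36.5 → max 192.5 km
Location 3: residuals A 178.1, B 17.2, C 62.0 → max 178.1 km
Location 4: residuals A 0.0, B 0.0, C 0.0 → max 0.0 km
Only Location 4 has all residuals ≈ 0.

Location 4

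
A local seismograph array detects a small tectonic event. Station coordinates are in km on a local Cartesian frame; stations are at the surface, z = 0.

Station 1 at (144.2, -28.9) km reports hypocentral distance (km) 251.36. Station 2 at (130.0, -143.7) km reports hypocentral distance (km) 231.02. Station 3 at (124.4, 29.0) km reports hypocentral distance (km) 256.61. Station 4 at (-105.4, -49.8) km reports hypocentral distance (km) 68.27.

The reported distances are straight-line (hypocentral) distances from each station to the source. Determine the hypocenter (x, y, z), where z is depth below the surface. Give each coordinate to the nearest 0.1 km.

x ≈ -92.7 km, y ≈ -100.6 km, depth ≈ 43.8 km

Each station gives a sphere (x−x_i)² + (y−y_i)² + z² = d_i² (stations at z=0).
Subtracting the Station 1 sphere from Station 2 and Station 3: z² cancels, leaving linear equations in x and y:
-28.4 x − 229.6 y = 25732.45
-39.6 x + 115.8 y = -7979.33
Solving: x ≈ -92.704, y ≈ -100.608 km (keep extra digits for the depth step; rounded: -92.7, -100.6).
Then from the Station 1 sphere: z² = 251.36² − (x − 144.2)² − (y + 28.9)² with x = -92.704, y = -100.608, so z ≈ 43.776 ≈ 43.8 km.
Check against Station 4 (with the unrounded solution): distance 68.25 ≈ 68.27 km. ✓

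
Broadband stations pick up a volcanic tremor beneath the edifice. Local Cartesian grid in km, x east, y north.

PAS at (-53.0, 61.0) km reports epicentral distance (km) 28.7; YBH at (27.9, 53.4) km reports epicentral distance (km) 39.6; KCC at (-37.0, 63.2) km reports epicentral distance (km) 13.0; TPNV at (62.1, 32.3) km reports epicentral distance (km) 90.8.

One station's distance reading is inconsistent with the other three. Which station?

YBH

Solve using three stations at a time. Using PAS, KCC, TPNV (subtract circle equations pairwise → linear system) gives (x, y) ≈ (-24.3, 60.3).
Distances from that point to each station vs reported:
  PAS: calculated 28.7 vs reported 28.7 → residual 0.0 km
  YBH: calculated 52.6 vs reported 39.6 → residual 13.0 km
  KCC: calculated 13.0 vs reported 13.0 → residual 0.0 km
  TPNV: calculated 90.8 vs reported 90.8 → residual 0.0 km
PAS, KCC, TPNV are mutually consistent (residuals ≈ 0); YBH is off by 13.0 km.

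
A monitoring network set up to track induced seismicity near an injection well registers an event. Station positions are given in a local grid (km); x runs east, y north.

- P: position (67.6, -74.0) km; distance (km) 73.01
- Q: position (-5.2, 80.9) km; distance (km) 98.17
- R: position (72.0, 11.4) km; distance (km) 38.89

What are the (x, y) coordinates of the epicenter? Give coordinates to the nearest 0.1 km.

(37.9, -7.3)

Circle about each station: (x − 67.6)² + (y + 74.0)² = 73.01²; (x + 5.2)² + (y − 80.9)² = 98.17²; (x − 72.0)² + (y − 11.4)² = 38.89².
Subtracting the P equation from the Q and R equations removes the quadratic terms:
-145.6 x + 309.8 y = -7780.80
8.8 x + 170.8 y = -913.77
Solving the 2×2 system: x ≈ 37.9, y ≈ -7.3 km.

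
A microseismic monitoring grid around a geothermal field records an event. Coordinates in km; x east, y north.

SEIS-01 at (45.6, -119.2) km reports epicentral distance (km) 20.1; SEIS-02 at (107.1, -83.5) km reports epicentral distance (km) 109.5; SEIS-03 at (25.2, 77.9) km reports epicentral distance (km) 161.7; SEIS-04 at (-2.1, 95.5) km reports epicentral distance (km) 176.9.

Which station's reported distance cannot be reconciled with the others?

Solve using three stations at a time. Using SEIS-02, SEIS-03, SEIS-04 (subtract circle equations pairwise → linear system) gives (x, y) ≈ (-2.7, -81.6).
Distances from that point to each station vs reported:
  SEIS-01: calculated 61.2 vs reported 20.1 → residual 41.1 km
  SEIS-02: calculated 109.8 vs reported 109.5 → residual 0.3 km
  SEIS-03: calculated 161.9 vs reported 161.7 → residual 0.2 km
  SEIS-04: calculated 177.1 vs reported 176.9 → residual 0.2 km
SEIS-02, SEIS-03, SEIS-04 are mutually consistent (residuals ≈ 0); SEIS-01 is off by 41.1 km.

SEIS-01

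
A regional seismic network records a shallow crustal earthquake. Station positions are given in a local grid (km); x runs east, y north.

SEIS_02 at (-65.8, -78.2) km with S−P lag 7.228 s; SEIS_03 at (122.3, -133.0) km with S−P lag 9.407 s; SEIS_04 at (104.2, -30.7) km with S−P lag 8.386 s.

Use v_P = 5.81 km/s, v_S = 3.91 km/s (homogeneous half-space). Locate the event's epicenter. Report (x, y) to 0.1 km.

x ≈ 20.3 km, y ≈ -85.6 km

Distance from S−P lag: d = Δt · v_P v_S / (v_P − v_S) = Δt · (5.81·3.91)/(5.81−3.91) ≈ 11.9564·Δt.
So d_SEIS_02 = 86.42, d_SEIS_03 = 112.47, d_SEIS_04 = 100.27 km.
Circle about each station: (x + 65.8)² + (y + 78.2)² = 86.42²; (x − 122.3)² + (y + 133.0)² = 112.47²; (x − 104.2)² + (y + 30.7)² = 100.27².
Subtracting pairs of circle equations eliminates x²+y² and gives linear equations (the radical axes):
376.2 x − 109.6 y = 17020.33
340.0 x + 95.0 y = -1230.41
Solving the 2×2 system: x ≈ 20.3, y ≈ -85.6 km.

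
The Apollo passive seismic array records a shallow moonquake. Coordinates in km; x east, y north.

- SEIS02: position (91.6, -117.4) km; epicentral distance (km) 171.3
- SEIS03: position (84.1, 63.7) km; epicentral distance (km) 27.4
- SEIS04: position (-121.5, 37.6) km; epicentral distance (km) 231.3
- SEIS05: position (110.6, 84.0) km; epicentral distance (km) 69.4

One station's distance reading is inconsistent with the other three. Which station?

Solve using three stations at a time. Using SEIS02, SEIS03, SEIS04 (subtract circle equations pairwise → linear system) gives (x, y) ≈ (109.3, 53.0).
Distances from that point to each station vs reported:
  SEIS02: calculated 171.3 vs reported 171.3 → residual 0.0 km
  SEIS03: calculated 27.4 vs reported 27.4 → residual 0.0 km
  SEIS04: calculated 231.3 vs reported 231.3 → residual 0.0 km
  SEIS05: calculated 31.0 vs reported 69.4 → residual 38.4 km
SEIS02, SEIS03, SEIS04 are mutually consistent (residuals ≈ 0); SEIS05 is off by 38.4 km.

SEIS05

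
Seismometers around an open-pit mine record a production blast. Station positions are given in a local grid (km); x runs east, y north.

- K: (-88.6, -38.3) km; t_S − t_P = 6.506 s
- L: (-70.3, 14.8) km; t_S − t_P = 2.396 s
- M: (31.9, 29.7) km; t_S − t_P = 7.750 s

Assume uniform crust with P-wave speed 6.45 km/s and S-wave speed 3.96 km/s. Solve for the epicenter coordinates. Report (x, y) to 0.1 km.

Distance from S−P lag: d = Δt · v_P v_S / (v_P − v_S) = Δt · (6.45·3.96)/(6.45−3.96) ≈ 10.2578·Δt.
So d_K = 66.74, d_L = 24.58, d_M = 79.50 km.
Circle about each station: (x + 88.6)² + (y + 38.3)² = 66.74²; (x + 70.3)² + (y − 14.8)² = 24.58²; (x − 31.9)² + (y − 29.7)² = 79.50².
Subtracting pairs of circle equations eliminates x²+y² and gives linear equations (the radical axes):
36.6 x + 106.2 y = -305.67
241.0 x + 136.0 y = -9283.17
Solving the 2×2 system: x ≈ -45.8, y ≈ 12.9 km.

x ≈ -45.8 km, y ≈ 12.9 km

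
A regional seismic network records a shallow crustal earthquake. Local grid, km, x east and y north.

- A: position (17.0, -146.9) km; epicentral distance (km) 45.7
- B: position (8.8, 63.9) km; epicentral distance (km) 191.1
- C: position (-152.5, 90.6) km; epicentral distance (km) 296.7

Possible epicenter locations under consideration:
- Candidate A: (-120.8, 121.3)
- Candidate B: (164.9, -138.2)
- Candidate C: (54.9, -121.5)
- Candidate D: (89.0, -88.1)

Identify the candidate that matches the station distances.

For each candidate, compare |candidate − station| to the reported distance:
Candidate A: residuals A 255.8, B 49.4, C 252.6 → max 255.8 km
Candidate B: residuals A 102.5, B 64.3, C 94.6 → max 102.5 km
Candidate C: residuals A 0.1, B 0.1, C 0.1 → max 0.1 km
Candidate D: residuals A 47.3, B 19.2, C 3.7 → max 47.3 km
Only Candidate C has all residuals ≈ 0.

Candidate C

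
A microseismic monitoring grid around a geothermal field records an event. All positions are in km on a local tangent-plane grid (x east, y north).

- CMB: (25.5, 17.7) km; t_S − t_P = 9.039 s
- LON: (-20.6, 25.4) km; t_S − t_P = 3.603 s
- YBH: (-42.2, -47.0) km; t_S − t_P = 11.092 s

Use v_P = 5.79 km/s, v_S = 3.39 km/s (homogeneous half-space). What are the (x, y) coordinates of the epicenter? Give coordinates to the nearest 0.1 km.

-43.7 km east, 43.7 km north

Distance from S−P lag: d = Δt · v_P v_S / (v_P − v_S) = Δt · (5.79·3.39)/(5.79−3.39) ≈ 8.1784·Δt.
So d_CMB = 73.92, d_LON = 29.47, d_YBH = 90.71 km.
Circle about each station: (x − 25.5)² + (y − 17.7)² = 73.92²; (x + 20.6)² + (y − 25.4)² = 29.47²; (x + 42.2)² + (y + 47.0)² = 90.71².
Subtracting the CMB equation from the LON and YBH equations removes the quadratic terms:
-92.2 x + 15.4 y = 4701.67
-135.4 x − 129.4 y = 262.16
Solving the 2×2 system: x ≈ -43.7, y ≈ 43.7 km.
Check against CMB (with the unrounded x, y): √((x − 25.5)²+(y − 17.7)²) = 73.92 ≈ 73.92 km. ✓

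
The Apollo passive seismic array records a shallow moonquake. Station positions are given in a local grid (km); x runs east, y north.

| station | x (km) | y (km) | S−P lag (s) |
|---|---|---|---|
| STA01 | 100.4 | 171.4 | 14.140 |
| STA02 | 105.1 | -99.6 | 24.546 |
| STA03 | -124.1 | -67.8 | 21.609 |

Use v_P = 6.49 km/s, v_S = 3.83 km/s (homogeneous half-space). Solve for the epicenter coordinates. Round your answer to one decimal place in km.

Distance from S−P lag: d = Δt · v_P v_S / (v_P − v_S) = Δt · (6.49·3.83)/(6.49−3.83) ≈ 9.3446·Δt.
So d_STA01 = 132.13, d_STA02 = 229.37, d_STA03 = 201.93 km.
Circle about each station: (x − 100.4)² + (y − 171.4)² = 132.13²; (x − 105.1)² + (y + 99.6)² = 229.37²; (x + 124.1)² + (y + 67.8)² = 201.93².
Subtracting the STA01 equation from the STA02 and STA03 equations removes the quadratic terms:
9.4 x − 542.0 y = -53644.21
-449.0 x − 478.4 y = -42777.86
Solving the 2×2 system: x ≈ -10.0, y ≈ 98.8 km.

x ≈ -10.0 km, y ≈ 98.8 km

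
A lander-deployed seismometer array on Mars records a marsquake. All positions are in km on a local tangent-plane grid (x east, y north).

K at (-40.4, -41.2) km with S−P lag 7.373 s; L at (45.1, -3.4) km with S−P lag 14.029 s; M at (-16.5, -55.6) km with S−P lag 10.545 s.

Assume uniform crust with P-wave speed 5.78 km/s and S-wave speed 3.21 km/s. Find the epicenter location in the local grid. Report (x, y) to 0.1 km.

-55.3 km east, 9.9 km north

Distance from S−P lag: d = Δt · v_P v_S / (v_P − v_S) = Δt · (5.78·3.21)/(5.78−3.21) ≈ 7.2194·Δt.
So d_K = 53.23, d_L = 101.28, d_M = 76.13 km.
Circle about each station: (x + 40.4)² + (y + 41.2)² = 53.23²; (x − 45.1)² + (y + 3.4)² = 101.28²; (x + 16.5)² + (y + 55.6)² = 76.13².
Subtracting pairs of circle equations eliminates x²+y² and gives linear equations (the radical axes):
171.0 x + 75.6 y = -8708.24
47.8 x − 28.8 y = -2928.33
Solving the 2×2 system: x ≈ -55.3, y ≈ 9.9 km.
Check against K (with the unrounded x, y): √((x + 40.4)²+(y + 41.2)²) = 53.22 ≈ 53.23 km. ✓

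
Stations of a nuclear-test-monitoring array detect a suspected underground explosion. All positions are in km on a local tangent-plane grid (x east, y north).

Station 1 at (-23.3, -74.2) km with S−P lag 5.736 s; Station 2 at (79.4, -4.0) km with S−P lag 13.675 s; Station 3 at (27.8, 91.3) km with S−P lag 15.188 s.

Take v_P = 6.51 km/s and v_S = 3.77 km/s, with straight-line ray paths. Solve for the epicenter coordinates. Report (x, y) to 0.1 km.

-41.1 km east, -26.0 km north

Distance from S−P lag: d = Δt · v_P v_S / (v_P − v_S) = Δt · (6.51·3.77)/(6.51−3.77) ≈ 8.9572·Δt.
So d_Station 1 = 51.38, d_Station 2 = 122.49, d_Station 3 = 136.04 km.
Circle about each station: (x + 23.3)² + (y + 74.2)² = 51.38²; (x − 79.4)² + (y + 4.0)² = 122.49²; (x − 27.8)² + (y − 91.3)² = 136.04².
Subtracting the Station 1 equation from the Station 2 and Station 3 equations removes the quadratic terms:
205.4 x + 140.4 y = -12092.07
102.2 x + 331.0 y = -12806.98
Solving the 2×2 system: x ≈ -41.1, y ≈ -26.0 km.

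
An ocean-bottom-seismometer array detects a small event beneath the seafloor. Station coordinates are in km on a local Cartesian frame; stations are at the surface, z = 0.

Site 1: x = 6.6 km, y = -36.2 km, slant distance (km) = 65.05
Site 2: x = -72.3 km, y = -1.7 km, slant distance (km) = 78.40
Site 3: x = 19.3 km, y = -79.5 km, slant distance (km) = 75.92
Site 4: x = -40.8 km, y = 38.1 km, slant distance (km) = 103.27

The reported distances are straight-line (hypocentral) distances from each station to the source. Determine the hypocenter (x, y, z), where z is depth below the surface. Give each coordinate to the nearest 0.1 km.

(-36.3, -54.6, 45.3)

Each station gives a sphere (x−x_i)² + (y−y_i)² + z² = d_i² (stations at z=0).
Subtracting the Site 1 sphere from Site 2 and Site 3: z² cancels, leaving linear equations in x and y:
-157.8 x + 69.0 y = 1961.12
25.4 x − 86.6 y = 3806.40
Solving: x ≈ -36.303, y ≈ -54.602 km (keep extra digits for the depth step; rounded: -36.3, -54.6).
Then from the Site 1 sphere: z² = 65.05² − (x − 6.6)² − (y + 36.2)² with x = -36.303, y = -54.602, so z ≈ 45.301 ≈ 45.3 km.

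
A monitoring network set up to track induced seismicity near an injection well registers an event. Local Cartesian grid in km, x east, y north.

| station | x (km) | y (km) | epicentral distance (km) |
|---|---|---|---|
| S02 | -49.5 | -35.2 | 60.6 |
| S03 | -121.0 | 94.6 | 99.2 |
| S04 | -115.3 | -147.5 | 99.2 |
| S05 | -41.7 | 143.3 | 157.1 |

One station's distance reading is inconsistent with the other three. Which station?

S04

Solve using three stations at a time. Using S02, S03, S05 (subtract circle equations pairwise → linear system) gives (x, y) ≈ (-100.4, -2.4).
Distances from that point to each station vs reported:
  S02: calculated 60.5 vs reported 60.6 → residual 0.1 km
  S03: calculated 99.2 vs reported 99.2 → residual 0.0 km
  S04: calculated 145.9 vs reported 99.2 → residual 46.7 km
  S05: calculated 157.1 vs reported 157.1 → residual 0.0 km
S02, S03, S05 are mutually consistent (residuals ≈ 0); S04 is off by 46.7 km.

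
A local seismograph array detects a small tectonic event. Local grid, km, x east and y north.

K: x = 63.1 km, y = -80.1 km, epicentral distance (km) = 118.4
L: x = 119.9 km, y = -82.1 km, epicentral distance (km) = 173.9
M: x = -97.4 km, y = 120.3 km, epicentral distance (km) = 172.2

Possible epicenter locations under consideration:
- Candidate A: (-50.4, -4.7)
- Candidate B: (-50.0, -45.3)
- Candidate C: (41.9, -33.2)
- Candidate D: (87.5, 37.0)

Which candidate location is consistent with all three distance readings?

For each candidate, compare |candidate − station| to the reported distance:
Candidate A: residuals K 17.9, L 13.2, M 38.7 → max 38.7 km
Candidate B: residuals K 0.1, L 0.1, M 0.1 → max 0.1 km
Candidate C: residuals K 66.9, L 81.8, M 35.1 → max 81.8 km
Candidate D: residuals K 1.2, L 50.5, M 30.6 → max 50.5 km
Only Candidate B has all residuals ≈ 0.

Candidate B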